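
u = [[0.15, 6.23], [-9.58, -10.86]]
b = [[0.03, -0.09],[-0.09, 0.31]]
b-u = [[-0.12, -6.32], [9.49, 11.17]]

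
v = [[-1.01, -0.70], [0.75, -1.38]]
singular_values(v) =[1.58, 1.21]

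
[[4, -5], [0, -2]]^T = [[4, 0], [-5, -2]]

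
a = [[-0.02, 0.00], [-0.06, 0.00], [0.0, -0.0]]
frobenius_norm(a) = 0.06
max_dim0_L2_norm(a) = 0.06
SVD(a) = [[-0.32, -0.95], [-0.95, 0.32], [0.00, 0.00]] @ diag([0.06324555320336758, 0.0]) @ [[1.00, 0.00],[0.00, 1.0]]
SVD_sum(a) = [[-0.02, 0.00], [-0.06, 0.0], [0.00, 0.0]] + [[0.0, -0.0],[0.0, 0.00],[0.0, 0.00]]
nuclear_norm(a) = 0.06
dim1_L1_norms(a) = [0.02, 0.06, 0.0]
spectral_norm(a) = 0.06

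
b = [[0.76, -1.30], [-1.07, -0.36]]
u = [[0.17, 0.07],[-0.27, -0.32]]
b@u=[[0.48, 0.47], [-0.08, 0.04]]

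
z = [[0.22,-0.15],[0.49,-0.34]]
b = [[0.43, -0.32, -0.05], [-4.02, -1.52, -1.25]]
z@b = [[0.70,0.16,0.18], [1.58,0.36,0.40]]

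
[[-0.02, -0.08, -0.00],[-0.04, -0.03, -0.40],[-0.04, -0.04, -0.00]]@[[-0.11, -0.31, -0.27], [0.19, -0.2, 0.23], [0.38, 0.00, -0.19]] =[[-0.01,  0.02,  -0.01], [-0.15,  0.02,  0.08], [-0.00,  0.02,  0.0]]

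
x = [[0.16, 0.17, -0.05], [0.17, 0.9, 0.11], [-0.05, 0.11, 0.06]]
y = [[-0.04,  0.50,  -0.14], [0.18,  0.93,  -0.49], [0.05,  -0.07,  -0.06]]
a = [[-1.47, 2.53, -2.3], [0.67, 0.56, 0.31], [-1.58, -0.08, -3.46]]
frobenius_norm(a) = 5.40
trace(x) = 1.12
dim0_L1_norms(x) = [0.38, 1.18, 0.22]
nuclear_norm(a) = 7.59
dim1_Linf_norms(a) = [2.53, 0.67, 3.46]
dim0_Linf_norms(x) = [0.17, 0.9, 0.11]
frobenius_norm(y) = 1.19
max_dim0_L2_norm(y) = 1.06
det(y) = 0.01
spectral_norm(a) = 4.94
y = x @ a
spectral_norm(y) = 1.18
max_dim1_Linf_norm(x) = 0.9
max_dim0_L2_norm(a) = 4.17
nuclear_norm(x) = 1.12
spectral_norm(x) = 0.95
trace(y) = 0.83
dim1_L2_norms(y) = [0.52, 1.07, 0.1]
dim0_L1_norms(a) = [3.72, 3.17, 6.07]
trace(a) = -4.37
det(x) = 0.00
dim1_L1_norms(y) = [0.68, 1.6, 0.18]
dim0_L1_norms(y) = [0.27, 1.5, 0.69]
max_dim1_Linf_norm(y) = 0.93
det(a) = 5.53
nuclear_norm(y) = 1.38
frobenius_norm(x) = 0.96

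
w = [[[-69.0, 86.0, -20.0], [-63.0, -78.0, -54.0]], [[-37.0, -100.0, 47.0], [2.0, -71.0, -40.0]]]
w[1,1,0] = 2.0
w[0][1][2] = -54.0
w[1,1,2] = -40.0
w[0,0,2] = -20.0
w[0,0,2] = -20.0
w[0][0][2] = -20.0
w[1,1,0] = 2.0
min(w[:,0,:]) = -100.0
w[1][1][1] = -71.0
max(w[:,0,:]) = 86.0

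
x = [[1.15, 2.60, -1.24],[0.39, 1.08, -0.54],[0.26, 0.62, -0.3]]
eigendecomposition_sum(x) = [[1.11,  2.79,  -1.37],  [0.4,  1.02,  -0.50],  [0.26,  0.64,  -0.31]] + [[0.04, -0.19, 0.13],  [-0.01, 0.06, -0.04],  [0.0, -0.02, 0.01]] + [[-0.0, -0.0, 0.00], [0.00, 0.0, -0.0], [0.00, 0.0, -0.00]]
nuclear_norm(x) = 3.51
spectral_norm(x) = 3.43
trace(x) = 1.93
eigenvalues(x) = [1.81, 0.12, -0.0]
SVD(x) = [[-0.9,0.39,-0.17], [-0.37,-0.92,-0.16], [-0.21,-0.08,0.97]] @ diag([3.430082214334282, 0.08207287909362072, 0.00021313121078855643]) @ [[-0.36,-0.84,0.40],[0.90,-0.21,0.38],[0.24,-0.50,-0.83]]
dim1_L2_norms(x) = [3.1, 1.27, 0.74]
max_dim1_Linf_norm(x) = 2.6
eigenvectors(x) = [[-0.92, -0.94, -0.23], [-0.33, 0.32, 0.5], [-0.21, -0.11, 0.83]]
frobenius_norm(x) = 3.43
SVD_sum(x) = [[1.12, 2.61, -1.25], [0.46, 1.06, -0.51], [0.27, 0.62, -0.3]] + [[0.03,-0.01,0.01],  [-0.07,0.02,-0.03],  [-0.01,0.00,-0.00]] + [[-0.00,  0.00,  0.00], [-0.00,  0.0,  0.0], [0.00,  -0.0,  -0.00]]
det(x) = -0.00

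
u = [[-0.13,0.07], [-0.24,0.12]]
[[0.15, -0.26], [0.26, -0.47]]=u @ [[-0.74, 1.31], [0.72, -1.27]]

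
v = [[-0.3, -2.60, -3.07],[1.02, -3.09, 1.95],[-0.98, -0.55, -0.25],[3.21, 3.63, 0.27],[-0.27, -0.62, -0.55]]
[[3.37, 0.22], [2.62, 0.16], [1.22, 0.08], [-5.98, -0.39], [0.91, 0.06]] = v @ [[-0.60, -0.04], [-1.11, -0.07], [-0.10, -0.01]]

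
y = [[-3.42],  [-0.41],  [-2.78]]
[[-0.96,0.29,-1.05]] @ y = [[6.08]]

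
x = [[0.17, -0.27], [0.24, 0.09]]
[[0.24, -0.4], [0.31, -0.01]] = x @ [[1.31, -0.47],  [-0.06, 1.19]]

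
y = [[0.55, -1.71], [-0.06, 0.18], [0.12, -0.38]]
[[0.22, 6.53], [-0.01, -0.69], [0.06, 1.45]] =y@[[-3.92, 1.18], [-1.39, -3.44]]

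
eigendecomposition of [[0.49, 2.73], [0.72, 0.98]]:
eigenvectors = [[-0.92, -0.85], [0.40, -0.52]]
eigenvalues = [-0.69, 2.16]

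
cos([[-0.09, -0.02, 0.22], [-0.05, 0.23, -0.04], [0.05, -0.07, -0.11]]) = [[0.99, 0.01, 0.02], [0.0, 0.97, 0.01], [0.0, 0.00, 0.99]]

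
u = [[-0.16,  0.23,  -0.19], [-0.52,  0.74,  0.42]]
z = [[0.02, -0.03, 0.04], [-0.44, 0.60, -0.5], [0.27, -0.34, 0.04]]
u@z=[[-0.16,0.21,-0.13], [-0.22,0.32,-0.37]]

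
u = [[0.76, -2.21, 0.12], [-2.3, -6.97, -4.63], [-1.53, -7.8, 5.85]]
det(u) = -102.95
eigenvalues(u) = [-9.83, 1.28, 8.19]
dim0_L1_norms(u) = [4.59, 16.98, 10.6]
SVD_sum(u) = [[-0.43, -1.89, 0.37], [-1.36, -6.04, 1.19], [-1.93, -8.53, 1.68]] + [[-0.02, -0.02, -0.14],[-0.79, -0.97, -5.83],[0.56, 0.69, 4.16]] + [[1.21, -0.3, -0.11], [-0.15, 0.04, 0.01], [-0.16, 0.04, 0.02]]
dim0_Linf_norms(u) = [2.3, 7.8, 5.85]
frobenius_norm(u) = 13.35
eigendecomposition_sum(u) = [[-0.43, -1.66, -0.49],  [-2.12, -8.16, -2.39],  [-1.10, -4.22, -1.24]] + [[1.23,  -0.15,  -0.19], [-0.29,  0.04,  0.04], [-0.09,  0.01,  0.01]] + [[-0.04, -0.40, 0.79], [0.11, 1.16, -2.28], [-0.35, -3.59, 7.07]]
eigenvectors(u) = [[-0.18, -0.97, 0.11], [-0.87, 0.23, -0.31], [-0.45, 0.07, 0.95]]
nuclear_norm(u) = 19.68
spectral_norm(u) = 11.09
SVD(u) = [[0.18, 0.02, -0.98], [0.57, 0.81, 0.12], [0.8, -0.58, 0.13]] @ diag([11.087168604450538, 7.324953764157153, 1.2676926636397965]) @ [[-0.22, -0.96, 0.19], [-0.13, -0.16, -0.98], [-0.97, 0.24, 0.09]]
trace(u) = -0.36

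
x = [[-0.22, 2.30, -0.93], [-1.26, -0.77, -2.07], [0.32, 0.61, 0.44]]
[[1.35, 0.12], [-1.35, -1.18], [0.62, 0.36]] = x @[[0.08, 0.57], [0.73, 0.17], [0.33, 0.16]]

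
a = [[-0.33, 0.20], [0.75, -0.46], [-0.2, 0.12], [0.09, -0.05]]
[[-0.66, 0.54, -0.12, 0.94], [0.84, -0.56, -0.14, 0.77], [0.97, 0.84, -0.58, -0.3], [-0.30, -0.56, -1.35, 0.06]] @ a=[[0.73,-0.44], [-0.6,0.37], [0.40,-0.25], [-0.05,0.03]]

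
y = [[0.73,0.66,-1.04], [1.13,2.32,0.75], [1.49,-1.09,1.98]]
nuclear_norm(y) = 6.61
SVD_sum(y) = [[-0.17, -0.03, -0.21], [0.96, 0.15, 1.16], [1.49, 0.23, 1.81]] + [[0.18, 0.97, -0.27], [0.38, 2.09, -0.58], [-0.22, -1.23, 0.34]] + [[0.73, -0.29, -0.56], [-0.21, 0.08, 0.16], [0.22, -0.09, -0.17]]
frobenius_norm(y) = 4.07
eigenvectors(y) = [[0.31-0.45j, 0.31+0.45j, (-0.46+0j)], [-0.13+0.30j, (-0.13-0.3j), (-0.83+0j)], [-0.77+0.00j, -0.77-0.00j, 0.32+0.00j]]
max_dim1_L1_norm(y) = 4.56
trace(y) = 5.03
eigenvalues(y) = [(1.19+1.28j), (1.19-1.28j), (2.65+0j)]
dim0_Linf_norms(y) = [1.49, 2.32, 1.98]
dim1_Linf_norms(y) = [1.04, 2.32, 1.98]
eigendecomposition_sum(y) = [[-0.00+0.86j, (-0.22-0.29j), -0.57+0.48j],[(-0.09-0.5j), (0.16+0.14j), (0.28-0.35j)],[(1-0.7j), -0.15+0.49j, (1.03+0.27j)]] + [[(-0-0.86j), -0.22+0.29j, -0.57-0.48j], [-0.09+0.50j, 0.16-0.14j, 0.28+0.35j], [(1+0.7j), (-0.15-0.49j), 1.03-0.27j]] + [[0.73-0.00j, 1.11-0.00j, 0.10-0.00j], [(1.32-0j), 2.00-0.00j, (0.19-0j)], [(-0.52+0j), (-0.78+0j), (-0.07+0j)]]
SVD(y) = [[0.1, -0.37, -0.92],  [-0.54, -0.8, 0.27],  [-0.84, 0.47, -0.28]] @ diag([2.8168671002839885, 2.7528403446165117, 1.0428949018905578]) @ [[-0.63,-0.10,-0.77], [-0.17,-0.95,0.26], [-0.75,0.30,0.59]]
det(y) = 8.09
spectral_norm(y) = 2.82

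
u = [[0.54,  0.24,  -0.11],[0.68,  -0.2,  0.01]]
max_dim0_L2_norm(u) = 0.87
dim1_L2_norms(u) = [0.6, 0.71]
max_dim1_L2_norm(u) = 0.71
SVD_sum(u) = [[0.54, -0.0, -0.04], [0.68, -0.0, -0.05]] + [[-0.0, 0.24, -0.07], [0.0, -0.2, 0.06]]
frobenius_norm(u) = 0.93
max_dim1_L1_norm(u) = 0.89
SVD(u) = [[-0.63, -0.78],  [-0.78, 0.63]] @ diag([0.8704828577980996, 0.32566792024952895]) @ [[-1.00, 0.01, 0.07],  [0.01, -0.96, 0.28]]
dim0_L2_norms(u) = [0.87, 0.31, 0.11]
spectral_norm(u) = 0.87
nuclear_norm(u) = 1.20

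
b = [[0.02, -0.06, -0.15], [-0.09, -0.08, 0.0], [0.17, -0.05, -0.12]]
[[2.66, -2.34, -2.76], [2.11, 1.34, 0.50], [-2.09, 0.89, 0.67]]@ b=[[-0.21,0.17,-0.07], [0.01,-0.26,-0.38], [-0.01,0.02,0.23]]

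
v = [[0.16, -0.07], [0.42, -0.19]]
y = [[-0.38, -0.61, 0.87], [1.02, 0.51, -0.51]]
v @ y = [[-0.13, -0.13, 0.17],[-0.35, -0.35, 0.46]]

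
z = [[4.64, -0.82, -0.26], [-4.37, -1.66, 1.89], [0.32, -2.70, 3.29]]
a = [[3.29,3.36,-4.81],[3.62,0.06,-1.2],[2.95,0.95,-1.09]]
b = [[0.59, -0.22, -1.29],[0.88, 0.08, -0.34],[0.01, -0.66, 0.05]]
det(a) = -10.79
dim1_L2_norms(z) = [4.72, 5.04, 4.27]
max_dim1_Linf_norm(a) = 4.81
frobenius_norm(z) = 8.12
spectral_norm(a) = 7.90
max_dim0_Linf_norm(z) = 4.64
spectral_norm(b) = 1.61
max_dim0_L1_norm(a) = 9.86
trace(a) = 2.26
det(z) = -17.15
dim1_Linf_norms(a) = [4.81, 3.62, 2.95]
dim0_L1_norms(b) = [1.48, 0.96, 1.68]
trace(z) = 6.27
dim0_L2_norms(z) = [6.38, 3.27, 3.8]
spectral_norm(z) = 6.66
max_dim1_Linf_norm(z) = 4.64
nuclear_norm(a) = 11.20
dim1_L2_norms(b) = [1.44, 0.95, 0.66]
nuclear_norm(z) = 11.83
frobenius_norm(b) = 1.84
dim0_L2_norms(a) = [5.71, 3.49, 5.08]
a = b @ z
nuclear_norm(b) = 2.87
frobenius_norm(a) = 8.40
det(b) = 0.63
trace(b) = 0.72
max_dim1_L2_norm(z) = 5.04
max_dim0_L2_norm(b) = 1.33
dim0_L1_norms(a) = [9.86, 4.37, 7.1]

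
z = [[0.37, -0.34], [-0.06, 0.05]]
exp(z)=[[1.46,-0.42], [-0.07,1.06]]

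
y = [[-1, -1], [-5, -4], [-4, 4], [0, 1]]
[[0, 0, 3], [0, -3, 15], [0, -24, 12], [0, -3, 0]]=y @ [[0, 3, -3], [0, -3, 0]]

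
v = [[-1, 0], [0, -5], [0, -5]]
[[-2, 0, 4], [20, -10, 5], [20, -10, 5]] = v @ [[2, 0, -4], [-4, 2, -1]]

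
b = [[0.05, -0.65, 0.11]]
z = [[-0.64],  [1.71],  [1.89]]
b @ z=[[-0.94]]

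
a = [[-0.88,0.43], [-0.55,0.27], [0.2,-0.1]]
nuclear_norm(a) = 1.18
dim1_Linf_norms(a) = [0.88, 0.55, 0.2]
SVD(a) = [[-0.83, 0.38], [-0.52, -0.29], [0.19, 0.88]] @ diag([1.1767308593130132, 0.0021177205808389065]) @ [[0.9, -0.44], [-0.44, -0.90]]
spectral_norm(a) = 1.18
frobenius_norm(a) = 1.18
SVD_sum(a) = [[-0.88, 0.43], [-0.55, 0.27], [0.2, -0.1]] + [[-0.00,-0.0],[0.00,0.00],[-0.00,-0.0]]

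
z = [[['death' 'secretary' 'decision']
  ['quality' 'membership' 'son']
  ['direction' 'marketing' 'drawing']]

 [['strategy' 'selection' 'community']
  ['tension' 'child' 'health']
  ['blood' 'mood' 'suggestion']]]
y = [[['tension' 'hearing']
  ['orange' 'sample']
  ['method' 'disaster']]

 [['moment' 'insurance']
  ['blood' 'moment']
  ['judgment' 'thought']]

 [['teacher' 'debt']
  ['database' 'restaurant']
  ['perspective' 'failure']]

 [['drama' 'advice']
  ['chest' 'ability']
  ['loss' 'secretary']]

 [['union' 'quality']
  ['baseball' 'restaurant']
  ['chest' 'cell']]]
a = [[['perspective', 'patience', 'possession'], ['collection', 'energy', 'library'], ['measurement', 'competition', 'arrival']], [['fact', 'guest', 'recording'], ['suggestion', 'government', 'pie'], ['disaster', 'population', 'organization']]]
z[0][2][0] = 'direction'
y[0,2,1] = 'disaster'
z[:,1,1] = ['membership', 'child']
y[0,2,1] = 'disaster'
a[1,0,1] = 'guest'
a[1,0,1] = 'guest'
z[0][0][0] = 'death'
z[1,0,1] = 'selection'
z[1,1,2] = 'health'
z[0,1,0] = 'quality'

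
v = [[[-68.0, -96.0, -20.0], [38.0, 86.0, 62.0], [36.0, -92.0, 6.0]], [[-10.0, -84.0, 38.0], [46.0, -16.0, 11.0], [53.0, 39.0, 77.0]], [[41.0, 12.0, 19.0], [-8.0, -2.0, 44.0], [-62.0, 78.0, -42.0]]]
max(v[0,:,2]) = 62.0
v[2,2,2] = -42.0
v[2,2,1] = 78.0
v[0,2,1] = -92.0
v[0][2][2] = 6.0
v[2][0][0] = 41.0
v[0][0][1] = -96.0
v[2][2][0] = -62.0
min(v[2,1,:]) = -8.0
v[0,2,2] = 6.0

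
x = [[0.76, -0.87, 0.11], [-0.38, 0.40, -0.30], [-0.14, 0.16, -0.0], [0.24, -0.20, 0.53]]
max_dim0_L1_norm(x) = 1.63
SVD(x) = [[-0.82, -0.45, -0.03], [0.44, -0.26, 0.42], [0.15, 0.12, -0.88], [-0.32, 0.84, 0.24]] @ diag([1.3839017952600257, 0.499509740940191, 0.002416564077647628]) @ [[-0.64, 0.71, -0.29], [-0.12, 0.28, 0.95], [0.76, 0.65, -0.1]]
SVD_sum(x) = [[0.73, -0.81, 0.33],[-0.40, 0.44, -0.18],[-0.13, 0.14, -0.06],[0.29, -0.32, 0.13]] + [[0.03, -0.06, -0.22], [0.02, -0.04, -0.12], [-0.01, 0.02, 0.06], [-0.05, 0.12, 0.4]] + [[-0.00, -0.00, 0.0],[0.00, 0.0, -0.0],[-0.0, -0.0, 0.0],[0.0, 0.0, -0.0]]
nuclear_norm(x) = 1.89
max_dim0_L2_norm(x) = 0.99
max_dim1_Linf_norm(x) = 0.87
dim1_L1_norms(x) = [1.74, 1.08, 0.3, 0.97]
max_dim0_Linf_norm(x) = 0.87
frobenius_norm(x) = 1.47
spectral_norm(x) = 1.38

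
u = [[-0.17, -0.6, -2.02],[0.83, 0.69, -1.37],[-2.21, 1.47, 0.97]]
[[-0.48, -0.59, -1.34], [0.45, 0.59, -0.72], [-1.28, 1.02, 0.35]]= u @ [[0.71,  0.10,  0.15],[0.1,  0.82,  0.04],[0.15,  0.04,  0.64]]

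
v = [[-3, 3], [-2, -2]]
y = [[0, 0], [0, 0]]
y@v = [[0, 0], [0, 0]]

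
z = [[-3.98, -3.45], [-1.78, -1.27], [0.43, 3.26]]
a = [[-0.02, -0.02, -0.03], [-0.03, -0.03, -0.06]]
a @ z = [[0.10, -0.0], [0.15, -0.05]]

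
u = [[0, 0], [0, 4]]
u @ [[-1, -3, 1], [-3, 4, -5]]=[[0, 0, 0], [-12, 16, -20]]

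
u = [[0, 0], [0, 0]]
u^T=[[0, 0], [0, 0]]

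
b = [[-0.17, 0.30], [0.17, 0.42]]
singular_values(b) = [0.52, 0.24]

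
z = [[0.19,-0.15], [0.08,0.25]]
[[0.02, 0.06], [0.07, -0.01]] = z@ [[0.25, 0.22], [0.21, -0.11]]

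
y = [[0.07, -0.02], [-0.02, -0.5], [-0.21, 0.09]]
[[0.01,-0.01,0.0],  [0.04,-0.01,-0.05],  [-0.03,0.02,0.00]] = y @ [[0.12, -0.08, 0.03], [-0.09, 0.03, 0.1]]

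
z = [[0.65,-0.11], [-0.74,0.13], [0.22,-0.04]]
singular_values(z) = [1.02, 0.0]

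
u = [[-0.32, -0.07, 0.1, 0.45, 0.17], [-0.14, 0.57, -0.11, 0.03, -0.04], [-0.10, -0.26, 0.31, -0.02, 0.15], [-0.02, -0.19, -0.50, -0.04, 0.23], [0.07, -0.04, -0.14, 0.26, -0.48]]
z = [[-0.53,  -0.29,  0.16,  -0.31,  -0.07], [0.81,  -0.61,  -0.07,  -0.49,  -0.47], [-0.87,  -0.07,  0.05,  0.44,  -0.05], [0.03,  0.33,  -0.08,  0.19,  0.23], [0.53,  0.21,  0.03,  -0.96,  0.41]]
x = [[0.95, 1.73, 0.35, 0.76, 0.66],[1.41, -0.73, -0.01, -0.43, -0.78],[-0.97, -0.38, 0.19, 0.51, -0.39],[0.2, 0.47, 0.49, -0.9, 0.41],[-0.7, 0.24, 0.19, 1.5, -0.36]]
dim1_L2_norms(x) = [2.24, 1.82, 1.24, 1.22, 1.72]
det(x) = -0.01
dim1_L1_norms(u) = [1.11, 0.89, 0.84, 0.98, 0.99]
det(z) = -0.00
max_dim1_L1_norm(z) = 2.45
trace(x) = -0.85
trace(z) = -0.49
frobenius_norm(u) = 1.25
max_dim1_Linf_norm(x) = 1.73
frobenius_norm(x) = 3.78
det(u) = -0.01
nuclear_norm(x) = 6.93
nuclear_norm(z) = 3.58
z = u @ x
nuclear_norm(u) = 2.55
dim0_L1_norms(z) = [2.77, 1.51, 0.39, 2.39, 1.23]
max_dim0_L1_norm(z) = 2.77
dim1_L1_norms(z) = [1.36, 2.45, 1.48, 0.86, 2.14]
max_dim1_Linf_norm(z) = 0.96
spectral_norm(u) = 0.72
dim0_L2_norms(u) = [0.37, 0.66, 0.62, 0.52, 0.58]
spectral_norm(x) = 2.44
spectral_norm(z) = 1.71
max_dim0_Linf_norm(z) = 0.96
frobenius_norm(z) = 2.14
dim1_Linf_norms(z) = [0.53, 0.81, 0.87, 0.33, 0.96]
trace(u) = 0.04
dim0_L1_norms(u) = [0.65, 1.13, 1.16, 0.8, 1.07]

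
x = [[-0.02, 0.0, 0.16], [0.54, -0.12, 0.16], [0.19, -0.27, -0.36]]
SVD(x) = [[-0.05, -0.30, 0.95], [0.86, -0.5, -0.11], [0.51, 0.81, 0.29]] @ diag([0.6134385167816191, 0.46282566924487173, 0.07540282499219599]) @ [[0.92,-0.39,-0.09], [-0.23,-0.35,-0.91], [-0.33,-0.85,0.41]]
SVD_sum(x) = [[-0.03, 0.01, 0.00],[0.48, -0.21, -0.05],[0.28, -0.12, -0.03]] + [[0.03,  0.05,  0.13], [0.05,  0.08,  0.21], [-0.09,  -0.13,  -0.34]] + [[-0.02, -0.06, 0.03], [0.00, 0.01, -0.0], [-0.01, -0.02, 0.01]]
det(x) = -0.02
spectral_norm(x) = 0.61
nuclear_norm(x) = 1.15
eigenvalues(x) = [(-0.02+0.22j), (-0.02-0.22j), (-0.46+0j)]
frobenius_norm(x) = 0.77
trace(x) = -0.50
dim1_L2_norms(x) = [0.16, 0.58, 0.49]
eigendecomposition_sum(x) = [[(0.06+0.08j), (-0.04+0.02j), 0.03+0.03j], [(0.25+0.03j), -0.05+0.10j, 0.10+0.00j], [(-0.11+0.09j), (-0.02-0.06j), -0.04+0.04j]] + [[(0.06-0.08j),(-0.04-0.02j),(0.03-0.03j)], [(0.25-0.03j),-0.05-0.10j,0.10-0.00j], [-0.11-0.09j,(-0.02+0.06j),(-0.04-0.04j)]] + [[(-0.15+0j),0.08-0.00j,0.10+0.00j], [(0.04-0j),-0.02+0.00j,(-0.03-0j)], [(0.4-0j),-0.23+0.00j,-0.29-0.00j]]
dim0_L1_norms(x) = [0.75, 0.39, 0.68]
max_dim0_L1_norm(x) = 0.75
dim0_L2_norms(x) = [0.57, 0.3, 0.43]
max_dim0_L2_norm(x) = 0.57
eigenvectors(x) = [[(-0.24-0.23j), (-0.24+0.23j), -0.34+0.00j], [(-0.83+0j), -0.83-0.00j, (0.1+0j)], [0.31-0.33j, 0.31+0.33j, (0.93+0j)]]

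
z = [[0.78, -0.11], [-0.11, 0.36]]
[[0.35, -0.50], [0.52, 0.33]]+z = [[1.13, -0.61], [0.41, 0.69]]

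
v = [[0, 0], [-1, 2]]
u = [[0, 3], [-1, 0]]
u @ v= [[-3, 6], [0, 0]]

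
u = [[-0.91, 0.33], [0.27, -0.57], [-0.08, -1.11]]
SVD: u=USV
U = [[0.48, 0.83],[-0.47, -0.04],[-0.74, 0.56]]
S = [1.35, 0.87]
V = [[-0.37, 0.93], [-0.93, -0.37]]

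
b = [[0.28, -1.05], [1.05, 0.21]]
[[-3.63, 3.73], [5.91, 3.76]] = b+[[-3.91,4.78], [4.86,3.55]]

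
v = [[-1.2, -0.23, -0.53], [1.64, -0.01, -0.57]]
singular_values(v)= [2.04, 0.79]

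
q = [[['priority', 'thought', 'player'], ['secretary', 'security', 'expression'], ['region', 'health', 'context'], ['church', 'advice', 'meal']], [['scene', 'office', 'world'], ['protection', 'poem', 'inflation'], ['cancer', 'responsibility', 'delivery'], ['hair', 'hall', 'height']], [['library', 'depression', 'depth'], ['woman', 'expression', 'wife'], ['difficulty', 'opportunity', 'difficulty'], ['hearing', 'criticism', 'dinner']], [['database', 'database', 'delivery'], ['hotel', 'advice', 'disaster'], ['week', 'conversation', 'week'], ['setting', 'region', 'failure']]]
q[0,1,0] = 'secretary'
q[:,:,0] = [['priority', 'secretary', 'region', 'church'], ['scene', 'protection', 'cancer', 'hair'], ['library', 'woman', 'difficulty', 'hearing'], ['database', 'hotel', 'week', 'setting']]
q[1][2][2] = 'delivery'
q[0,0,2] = 'player'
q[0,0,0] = 'priority'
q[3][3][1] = 'region'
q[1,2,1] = 'responsibility'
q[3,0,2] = 'delivery'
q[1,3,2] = 'height'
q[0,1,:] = ['secretary', 'security', 'expression']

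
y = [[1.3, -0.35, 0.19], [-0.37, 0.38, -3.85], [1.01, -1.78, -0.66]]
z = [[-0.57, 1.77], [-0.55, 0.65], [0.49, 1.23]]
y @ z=[[-0.46,2.31],[-1.88,-5.14],[0.08,-0.18]]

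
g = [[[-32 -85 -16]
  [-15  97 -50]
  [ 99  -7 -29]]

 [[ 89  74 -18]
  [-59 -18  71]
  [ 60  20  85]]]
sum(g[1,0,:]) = 145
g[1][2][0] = 60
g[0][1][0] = -15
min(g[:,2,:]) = -29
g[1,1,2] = 71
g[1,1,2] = 71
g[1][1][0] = -59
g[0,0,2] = -16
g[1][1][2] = 71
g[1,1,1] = -18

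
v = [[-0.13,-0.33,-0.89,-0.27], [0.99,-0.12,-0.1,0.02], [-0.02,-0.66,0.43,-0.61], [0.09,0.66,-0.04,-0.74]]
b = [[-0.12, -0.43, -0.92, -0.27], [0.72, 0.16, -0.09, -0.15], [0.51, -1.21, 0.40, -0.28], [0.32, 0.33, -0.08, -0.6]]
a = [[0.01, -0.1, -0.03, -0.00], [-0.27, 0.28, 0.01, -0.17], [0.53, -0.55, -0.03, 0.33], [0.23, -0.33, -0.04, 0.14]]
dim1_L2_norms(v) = [1.0, 1.0, 1.0, 1.0]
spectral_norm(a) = 1.03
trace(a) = 0.40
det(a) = 0.00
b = v + a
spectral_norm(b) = 1.42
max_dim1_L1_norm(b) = 2.4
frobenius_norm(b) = 2.06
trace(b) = -0.16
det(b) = -0.59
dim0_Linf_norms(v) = [0.99, 0.66, 0.89, 0.74]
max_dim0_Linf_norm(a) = 0.55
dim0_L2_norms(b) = [0.95, 1.34, 1.01, 0.73]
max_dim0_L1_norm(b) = 2.13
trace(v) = -0.56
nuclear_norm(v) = 3.99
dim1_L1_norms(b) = [1.74, 1.12, 2.4, 1.33]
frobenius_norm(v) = 2.00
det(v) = -0.99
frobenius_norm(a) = 1.03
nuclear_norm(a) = 1.13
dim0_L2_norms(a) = [0.64, 0.71, 0.06, 0.4]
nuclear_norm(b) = 3.85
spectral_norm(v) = 1.00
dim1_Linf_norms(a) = [0.1, 0.28, 0.55, 0.33]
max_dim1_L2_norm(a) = 0.83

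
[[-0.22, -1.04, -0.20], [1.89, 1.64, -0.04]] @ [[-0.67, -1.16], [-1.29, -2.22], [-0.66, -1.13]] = [[1.62, 2.79], [-3.36, -5.79]]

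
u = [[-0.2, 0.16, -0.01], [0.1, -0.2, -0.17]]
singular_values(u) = [0.35, 0.15]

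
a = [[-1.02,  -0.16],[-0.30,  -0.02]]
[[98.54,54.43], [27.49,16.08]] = a @ [[-87.95, -53.80], [-55.20, 2.80]]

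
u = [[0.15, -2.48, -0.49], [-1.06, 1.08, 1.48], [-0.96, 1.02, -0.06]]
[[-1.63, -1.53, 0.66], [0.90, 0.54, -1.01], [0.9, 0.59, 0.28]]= u @ [[-0.24, 0.06, -0.37], [0.65, 0.63, -0.12], [-0.04, -0.05, -0.86]]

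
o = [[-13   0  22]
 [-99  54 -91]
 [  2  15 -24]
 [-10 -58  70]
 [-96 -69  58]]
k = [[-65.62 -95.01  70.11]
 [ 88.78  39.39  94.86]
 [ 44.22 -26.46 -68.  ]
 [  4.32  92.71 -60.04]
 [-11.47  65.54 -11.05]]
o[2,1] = 15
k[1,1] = 39.39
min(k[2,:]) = -68.0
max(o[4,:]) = 58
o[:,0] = [-13, -99, 2, -10, -96]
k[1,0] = 88.78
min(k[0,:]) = -95.01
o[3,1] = -58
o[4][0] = -96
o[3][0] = -10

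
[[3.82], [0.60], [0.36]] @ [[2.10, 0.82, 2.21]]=[[8.02, 3.13, 8.44], [1.26, 0.49, 1.33], [0.76, 0.3, 0.80]]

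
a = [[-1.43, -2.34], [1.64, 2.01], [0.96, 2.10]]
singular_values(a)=[4.4, 0.44]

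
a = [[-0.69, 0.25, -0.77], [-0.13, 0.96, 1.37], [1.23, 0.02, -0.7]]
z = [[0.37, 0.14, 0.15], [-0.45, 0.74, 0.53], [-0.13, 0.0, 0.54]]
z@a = [[-0.09,  0.23,  -0.20], [0.87,  0.61,  0.99], [0.75,  -0.02,  -0.28]]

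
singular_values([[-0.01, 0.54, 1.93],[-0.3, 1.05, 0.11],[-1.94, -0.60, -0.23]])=[2.22, 1.86, 1.0]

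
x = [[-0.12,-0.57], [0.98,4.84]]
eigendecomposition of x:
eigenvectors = [[-0.98, 0.12], [0.20, -0.99]]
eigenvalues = [-0.0, 4.72]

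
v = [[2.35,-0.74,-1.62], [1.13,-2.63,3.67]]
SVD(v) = [[-0.10, 0.99], [0.99, 0.10]] @ diag([4.669096697943089, 2.92518991268207]) @ [[0.19, -0.54, 0.82], [0.84, -0.34, -0.42]]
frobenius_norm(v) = 5.51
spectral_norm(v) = 4.67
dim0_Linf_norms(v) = [2.35, 2.63, 3.67]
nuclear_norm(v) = 7.59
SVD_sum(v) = [[-0.09, 0.26, -0.39], [0.88, -2.53, 3.80]] + [[2.44,-1.0,-1.23], [0.25,-0.1,-0.13]]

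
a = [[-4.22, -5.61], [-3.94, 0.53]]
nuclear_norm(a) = 10.67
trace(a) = -3.69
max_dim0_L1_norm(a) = 8.16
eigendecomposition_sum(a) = [[-5.16, -3.79],[-2.66, -1.95]] + [[0.94, -1.82], [-1.28, 2.48]]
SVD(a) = [[-0.94, -0.34], [-0.34, 0.94]] @ diag([7.358188160865828, 3.3078795306501028]) @ [[0.72,0.69],[-0.69,0.72]]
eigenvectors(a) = [[-0.89,0.59], [-0.46,-0.81]]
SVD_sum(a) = [[-4.99, -4.81], [-1.78, -1.71]] + [[0.77,-0.8], [-2.16,2.24]]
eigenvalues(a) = [-7.11, 3.42]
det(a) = -24.34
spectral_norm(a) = 7.36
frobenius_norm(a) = 8.07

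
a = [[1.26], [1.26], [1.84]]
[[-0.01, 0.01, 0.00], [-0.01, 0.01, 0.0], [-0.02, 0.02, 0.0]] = a @ [[-0.01, 0.01, -0.00]]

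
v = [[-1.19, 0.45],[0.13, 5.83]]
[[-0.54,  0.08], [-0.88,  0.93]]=v @ [[0.39, -0.01], [-0.16, 0.16]]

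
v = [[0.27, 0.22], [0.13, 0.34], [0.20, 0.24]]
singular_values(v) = [0.58, 0.13]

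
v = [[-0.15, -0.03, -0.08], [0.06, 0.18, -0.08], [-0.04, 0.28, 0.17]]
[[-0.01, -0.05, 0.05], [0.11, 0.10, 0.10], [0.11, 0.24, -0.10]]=v @ [[0.06, 0.04, 0.07], [0.52, 0.68, 0.16], [-0.21, 0.33, -0.85]]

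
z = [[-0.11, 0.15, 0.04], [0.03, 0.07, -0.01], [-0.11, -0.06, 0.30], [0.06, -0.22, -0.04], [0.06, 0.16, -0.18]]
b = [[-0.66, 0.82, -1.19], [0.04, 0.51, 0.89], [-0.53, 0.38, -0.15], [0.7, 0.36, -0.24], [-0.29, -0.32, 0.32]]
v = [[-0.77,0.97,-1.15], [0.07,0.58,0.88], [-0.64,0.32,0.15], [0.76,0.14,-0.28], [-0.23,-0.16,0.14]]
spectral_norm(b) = 1.76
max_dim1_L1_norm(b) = 2.67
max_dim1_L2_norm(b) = 1.59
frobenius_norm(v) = 2.30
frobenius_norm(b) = 2.23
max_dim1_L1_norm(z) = 0.47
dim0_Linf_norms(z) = [0.11, 0.22, 0.3]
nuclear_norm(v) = 3.82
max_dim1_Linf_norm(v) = 1.15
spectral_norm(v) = 1.77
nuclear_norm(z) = 0.78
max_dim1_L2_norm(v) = 1.69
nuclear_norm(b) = 3.71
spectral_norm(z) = 0.40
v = b + z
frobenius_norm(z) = 0.51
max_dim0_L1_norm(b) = 2.79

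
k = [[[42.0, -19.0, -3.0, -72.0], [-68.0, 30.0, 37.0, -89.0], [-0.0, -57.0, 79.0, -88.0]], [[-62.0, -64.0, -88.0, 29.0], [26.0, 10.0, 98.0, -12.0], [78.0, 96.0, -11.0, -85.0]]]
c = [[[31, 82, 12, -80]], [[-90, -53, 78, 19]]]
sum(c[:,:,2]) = 90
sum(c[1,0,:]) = -46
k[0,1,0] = -68.0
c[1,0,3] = 19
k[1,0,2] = -88.0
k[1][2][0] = 78.0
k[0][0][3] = -72.0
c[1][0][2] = 78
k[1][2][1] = 96.0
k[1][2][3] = -85.0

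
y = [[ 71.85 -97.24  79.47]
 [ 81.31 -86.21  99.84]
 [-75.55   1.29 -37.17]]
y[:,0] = [71.85, 81.31, -75.55]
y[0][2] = 79.47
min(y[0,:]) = -97.24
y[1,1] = -86.21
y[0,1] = -97.24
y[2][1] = 1.29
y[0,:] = [71.85, -97.24, 79.47]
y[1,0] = 81.31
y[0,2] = 79.47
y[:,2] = [79.47, 99.84, -37.17]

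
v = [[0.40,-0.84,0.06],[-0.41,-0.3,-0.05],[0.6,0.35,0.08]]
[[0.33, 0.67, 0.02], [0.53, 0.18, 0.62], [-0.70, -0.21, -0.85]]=v @[[-0.89, 0.25, -1.18], [-0.73, -0.76, -0.54], [1.14, -1.19, 0.57]]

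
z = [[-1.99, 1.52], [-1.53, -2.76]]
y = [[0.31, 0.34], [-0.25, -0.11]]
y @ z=[[-1.14, -0.47], [0.67, -0.08]]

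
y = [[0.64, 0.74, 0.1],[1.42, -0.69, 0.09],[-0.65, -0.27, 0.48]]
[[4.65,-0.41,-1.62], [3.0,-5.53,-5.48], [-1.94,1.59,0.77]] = y@[[3.43, -2.97, -3.26], [3.01, 1.96, 0.94], [2.3, 0.40, -2.29]]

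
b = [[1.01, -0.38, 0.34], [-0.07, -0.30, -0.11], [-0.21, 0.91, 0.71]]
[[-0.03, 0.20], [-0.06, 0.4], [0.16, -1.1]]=b @[[0.04, -0.27], [0.19, -1.25], [0.00, -0.02]]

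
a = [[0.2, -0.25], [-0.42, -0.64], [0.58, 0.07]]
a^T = [[0.20, -0.42, 0.58], [-0.25, -0.64, 0.07]]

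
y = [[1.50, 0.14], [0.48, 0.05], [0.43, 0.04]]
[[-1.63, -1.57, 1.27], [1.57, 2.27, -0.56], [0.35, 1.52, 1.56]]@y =[[-2.65, -0.26],[3.2, 0.31],[1.93, 0.19]]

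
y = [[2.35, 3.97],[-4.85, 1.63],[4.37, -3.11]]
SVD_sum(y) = [[0.39, -0.18], [-4.6, 2.17], [4.77, -2.25]] + [[1.96, 4.15], [-0.25, -0.54], [-0.40, -0.86]]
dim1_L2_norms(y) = [4.61, 5.12, 5.36]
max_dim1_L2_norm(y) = 5.36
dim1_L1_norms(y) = [6.32, 6.48, 7.48]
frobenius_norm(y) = 8.73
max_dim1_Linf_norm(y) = 4.85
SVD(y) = [[-0.06, -0.97], [0.69, 0.13], [-0.72, 0.20]] @ diag([7.340391357442914, 4.727626753412052]) @ [[-0.9, 0.43], [-0.43, -0.9]]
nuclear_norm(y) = 12.07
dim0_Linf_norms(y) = [4.85, 3.97]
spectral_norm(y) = 7.34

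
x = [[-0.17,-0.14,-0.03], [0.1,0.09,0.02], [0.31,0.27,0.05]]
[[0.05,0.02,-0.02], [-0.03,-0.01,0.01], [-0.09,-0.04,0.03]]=x @ [[-0.25, -0.03, -0.04], [-0.07, -0.14, 0.16], [0.04, 0.22, 0.04]]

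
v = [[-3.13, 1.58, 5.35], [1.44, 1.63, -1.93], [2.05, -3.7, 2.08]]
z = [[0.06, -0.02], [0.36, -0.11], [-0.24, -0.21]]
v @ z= [[-0.9, -1.23],[1.14, 0.2],[-1.71, -0.07]]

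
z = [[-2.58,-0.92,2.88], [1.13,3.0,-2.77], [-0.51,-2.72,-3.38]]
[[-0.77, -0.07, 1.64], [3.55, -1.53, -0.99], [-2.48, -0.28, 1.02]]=z @ [[-0.28, 0.54, -0.67], [1.15, -0.41, -0.15], [-0.15, 0.33, -0.08]]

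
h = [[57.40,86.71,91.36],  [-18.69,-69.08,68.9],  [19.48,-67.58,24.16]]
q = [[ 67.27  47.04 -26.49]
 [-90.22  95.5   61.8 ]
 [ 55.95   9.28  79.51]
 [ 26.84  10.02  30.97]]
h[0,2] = 91.36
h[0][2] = 91.36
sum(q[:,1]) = 161.84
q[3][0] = 26.84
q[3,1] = 10.02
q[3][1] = 10.02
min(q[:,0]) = -90.22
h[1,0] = -18.69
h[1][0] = -18.69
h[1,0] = -18.69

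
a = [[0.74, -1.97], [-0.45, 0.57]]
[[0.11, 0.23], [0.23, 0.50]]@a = [[-0.02, -0.09], [-0.05, -0.17]]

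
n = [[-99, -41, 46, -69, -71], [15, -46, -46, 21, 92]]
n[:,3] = [-69, 21]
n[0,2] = 46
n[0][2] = 46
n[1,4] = 92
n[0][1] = -41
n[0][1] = -41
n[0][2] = 46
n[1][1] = -46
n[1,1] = -46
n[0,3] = -69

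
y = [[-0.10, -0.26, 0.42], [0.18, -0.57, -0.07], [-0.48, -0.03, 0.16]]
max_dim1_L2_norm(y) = 0.6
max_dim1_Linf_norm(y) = 0.57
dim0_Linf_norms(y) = [0.48, 0.57, 0.42]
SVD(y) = [[-0.47, -0.59, 0.66], [-0.88, 0.24, -0.41], [0.08, -0.77, -0.63]] @ diag([0.6503768759081587, 0.6124474466660129, 0.27389422110775635]) @ [[-0.23, 0.95, -0.19], [0.77, 0.07, -0.63], [0.59, 0.29, 0.75]]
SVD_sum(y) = [[0.07, -0.29, 0.06], [0.13, -0.55, 0.11], [-0.01, 0.05, -0.01]] + [[-0.28, -0.02, 0.23],[0.11, 0.01, -0.09],[-0.37, -0.03, 0.3]] + [[0.11, 0.05, 0.14], [-0.07, -0.03, -0.08], [-0.10, -0.05, -0.13]]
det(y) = -0.11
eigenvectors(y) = [[-0.23+0.66j, (-0.23-0.66j), (0.31+0j)], [(0.11+0.12j), (0.11-0.12j), 0.92+0.00j], [-0.70+0.00j, (-0.7-0j), 0.25+0.00j]]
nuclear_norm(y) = 1.54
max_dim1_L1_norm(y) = 0.82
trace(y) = -0.51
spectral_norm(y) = 0.65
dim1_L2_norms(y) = [0.5, 0.6, 0.51]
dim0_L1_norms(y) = [0.76, 0.86, 0.65]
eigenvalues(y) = [(0.01+0.45j), (0.01-0.45j), (-0.53+0j)]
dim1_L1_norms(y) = [0.78, 0.82, 0.67]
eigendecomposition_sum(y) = [[-0.07+0.24j,  (-0.04-0.08j),  (0.23-0.02j)],[0.04+0.04j,  -0.02-0.00j,  0.02-0.05j],[-0.25+0.02j,  0.06-0.06j,  (0.1+0.21j)]] + [[-0.07-0.24j, (-0.04+0.08j), 0.23+0.02j], [(0.04-0.04j), (-0.02+0j), 0.02+0.05j], [-0.25-0.02j, (0.06+0.06j), (0.1-0.21j)]] + [[0.03+0.00j, (-0.18-0j), -0.04-0.00j], [0.10+0.00j, -0.53-0.00j, -0.11-0.00j], [0.03+0.00j, -0.15-0.00j, (-0.03-0j)]]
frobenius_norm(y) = 0.93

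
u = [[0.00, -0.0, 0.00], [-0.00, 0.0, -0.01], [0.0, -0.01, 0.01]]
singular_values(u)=[0.02, 0.01, 0.0]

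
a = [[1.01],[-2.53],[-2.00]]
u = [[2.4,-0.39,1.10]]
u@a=[[1.21]]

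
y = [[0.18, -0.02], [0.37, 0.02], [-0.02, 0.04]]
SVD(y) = [[-0.44,  0.48], [-0.9,  -0.28], [0.05,  -0.83]] @ diag([0.4120118666857444, 0.04843781281321734]) @ [[-1.0, -0.02], [0.02, -1.00]]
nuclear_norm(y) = 0.46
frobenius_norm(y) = 0.41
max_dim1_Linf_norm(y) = 0.37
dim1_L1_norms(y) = [0.2, 0.39, 0.06]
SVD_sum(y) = [[0.18,0.00], [0.37,0.01], [-0.02,-0.0]] + [[0.00,-0.02],[-0.0,0.01],[-0.00,0.04]]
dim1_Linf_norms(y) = [0.18, 0.37, 0.04]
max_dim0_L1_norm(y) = 0.57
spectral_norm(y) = 0.41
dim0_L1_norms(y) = [0.57, 0.08]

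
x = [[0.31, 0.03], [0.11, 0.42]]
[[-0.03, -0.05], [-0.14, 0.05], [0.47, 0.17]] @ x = [[-0.01, -0.02],[-0.04, 0.02],[0.16, 0.09]]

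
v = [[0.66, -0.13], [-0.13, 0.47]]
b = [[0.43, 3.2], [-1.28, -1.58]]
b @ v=[[-0.13, 1.45],[-0.64, -0.58]]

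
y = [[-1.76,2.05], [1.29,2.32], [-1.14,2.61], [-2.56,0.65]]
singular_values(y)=[4.51, 3.01]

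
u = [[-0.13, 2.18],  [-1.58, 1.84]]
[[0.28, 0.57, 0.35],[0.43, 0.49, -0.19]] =u @ [[-0.13, -0.01, 0.33], [0.12, 0.26, 0.18]]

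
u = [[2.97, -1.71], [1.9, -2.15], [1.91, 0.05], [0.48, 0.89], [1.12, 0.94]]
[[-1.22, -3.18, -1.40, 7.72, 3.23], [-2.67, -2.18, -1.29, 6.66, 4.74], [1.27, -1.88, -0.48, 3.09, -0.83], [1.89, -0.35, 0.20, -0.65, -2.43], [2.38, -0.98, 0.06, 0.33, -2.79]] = u @ [[0.62, -0.99, -0.26, 1.66, -0.37], [1.79, 0.14, 0.37, -1.63, -2.53]]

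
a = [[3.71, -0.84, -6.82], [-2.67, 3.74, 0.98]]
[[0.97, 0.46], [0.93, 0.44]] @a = [[2.37, 0.91, -6.16], [2.28, 0.86, -5.91]]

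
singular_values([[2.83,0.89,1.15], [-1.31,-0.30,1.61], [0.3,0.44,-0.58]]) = [3.31, 2.02, 0.35]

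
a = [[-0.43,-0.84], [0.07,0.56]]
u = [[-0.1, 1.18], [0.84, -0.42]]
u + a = [[-0.53,0.34], [0.91,0.14]]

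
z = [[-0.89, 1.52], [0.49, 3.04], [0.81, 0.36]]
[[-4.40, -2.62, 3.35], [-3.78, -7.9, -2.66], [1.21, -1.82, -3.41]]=z @[[2.21, -1.17, -4.12],[-1.6, -2.41, -0.21]]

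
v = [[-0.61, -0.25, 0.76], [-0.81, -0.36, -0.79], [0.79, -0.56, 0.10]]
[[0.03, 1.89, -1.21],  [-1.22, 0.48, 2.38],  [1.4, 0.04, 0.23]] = v@[[1.15, -1.09, -0.27], [-0.75, -1.4, -1.18], [0.71, 1.15, -2.20]]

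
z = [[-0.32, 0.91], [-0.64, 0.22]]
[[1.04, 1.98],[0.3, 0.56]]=z @ [[-0.08,-0.14], [1.11,2.13]]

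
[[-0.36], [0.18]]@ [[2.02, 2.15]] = [[-0.73,-0.77],[0.36,0.39]]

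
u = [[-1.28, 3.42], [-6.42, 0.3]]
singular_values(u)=[6.64, 3.25]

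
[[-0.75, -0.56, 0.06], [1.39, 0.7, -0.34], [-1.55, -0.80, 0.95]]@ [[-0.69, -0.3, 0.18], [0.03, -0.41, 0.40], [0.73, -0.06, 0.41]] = [[0.54, 0.45, -0.33], [-1.19, -0.68, 0.39], [1.74, 0.74, -0.21]]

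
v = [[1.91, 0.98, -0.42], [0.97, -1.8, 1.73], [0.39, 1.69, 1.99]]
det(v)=-14.640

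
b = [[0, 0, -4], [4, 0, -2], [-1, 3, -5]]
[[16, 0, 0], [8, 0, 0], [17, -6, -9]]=b@[[0, 0, 0], [-1, -2, -3], [-4, 0, 0]]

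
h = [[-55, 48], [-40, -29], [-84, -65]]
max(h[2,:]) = -65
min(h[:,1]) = -65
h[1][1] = -29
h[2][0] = -84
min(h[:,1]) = -65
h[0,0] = -55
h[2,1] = -65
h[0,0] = -55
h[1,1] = -29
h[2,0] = -84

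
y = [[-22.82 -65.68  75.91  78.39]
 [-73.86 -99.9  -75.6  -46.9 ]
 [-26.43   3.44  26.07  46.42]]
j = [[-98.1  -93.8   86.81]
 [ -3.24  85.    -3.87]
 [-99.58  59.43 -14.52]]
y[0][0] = -22.82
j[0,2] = 86.81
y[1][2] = -75.6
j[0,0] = -98.1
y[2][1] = 3.44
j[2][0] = -99.58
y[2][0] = -26.43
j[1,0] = -3.24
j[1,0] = -3.24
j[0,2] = 86.81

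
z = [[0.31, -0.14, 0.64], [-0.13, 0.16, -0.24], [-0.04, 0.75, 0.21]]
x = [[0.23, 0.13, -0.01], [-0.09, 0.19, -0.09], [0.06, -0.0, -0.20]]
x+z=[[0.54, -0.01, 0.63], [-0.22, 0.35, -0.33], [0.02, 0.75, 0.01]]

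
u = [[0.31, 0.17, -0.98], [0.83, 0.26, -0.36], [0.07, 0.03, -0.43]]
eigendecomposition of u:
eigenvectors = [[-0.38, -0.39, 0.65], [-0.92, 0.92, -0.69], [-0.05, 0.0, 0.32]]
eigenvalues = [0.58, -0.09, -0.35]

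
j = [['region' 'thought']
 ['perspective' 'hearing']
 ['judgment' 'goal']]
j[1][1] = 'hearing'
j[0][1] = 'thought'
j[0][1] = 'thought'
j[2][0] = 'judgment'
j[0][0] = 'region'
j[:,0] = ['region', 'perspective', 'judgment']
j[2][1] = 'goal'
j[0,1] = 'thought'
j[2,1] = 'goal'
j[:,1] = ['thought', 'hearing', 'goal']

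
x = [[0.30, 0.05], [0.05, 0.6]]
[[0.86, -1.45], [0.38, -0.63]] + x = [[1.16, -1.40],[0.43, -0.03]]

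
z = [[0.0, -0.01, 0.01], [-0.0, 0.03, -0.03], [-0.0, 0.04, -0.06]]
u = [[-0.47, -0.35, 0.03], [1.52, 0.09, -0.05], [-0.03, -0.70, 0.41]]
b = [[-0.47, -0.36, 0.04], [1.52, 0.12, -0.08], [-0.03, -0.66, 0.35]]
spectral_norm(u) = 1.61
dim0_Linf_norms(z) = [0.0, 0.04, 0.06]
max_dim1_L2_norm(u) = 1.52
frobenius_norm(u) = 1.82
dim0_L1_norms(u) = [2.02, 1.14, 0.49]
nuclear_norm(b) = 2.52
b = u + z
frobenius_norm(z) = 0.08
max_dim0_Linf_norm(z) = 0.06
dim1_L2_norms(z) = [0.01, 0.04, 0.07]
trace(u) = 0.03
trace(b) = 0.00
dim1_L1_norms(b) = [0.87, 1.72, 1.04]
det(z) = 0.00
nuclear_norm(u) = 2.59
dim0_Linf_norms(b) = [1.52, 0.66, 0.35]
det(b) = 0.16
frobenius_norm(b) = 1.80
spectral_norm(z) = 0.08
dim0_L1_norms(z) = [0.0, 0.08, 0.1]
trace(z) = -0.03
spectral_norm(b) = 1.62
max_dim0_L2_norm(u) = 1.59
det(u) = 0.18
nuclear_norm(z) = 0.09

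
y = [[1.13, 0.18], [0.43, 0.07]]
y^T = [[1.13,  0.43], [0.18,  0.07]]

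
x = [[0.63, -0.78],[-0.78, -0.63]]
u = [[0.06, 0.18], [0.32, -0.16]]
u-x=[[-0.57, 0.96], [1.10, 0.47]]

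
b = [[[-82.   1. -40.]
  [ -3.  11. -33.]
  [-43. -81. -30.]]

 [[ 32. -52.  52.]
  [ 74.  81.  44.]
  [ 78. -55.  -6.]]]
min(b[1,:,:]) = -55.0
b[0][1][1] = 11.0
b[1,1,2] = 44.0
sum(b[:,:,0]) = 56.0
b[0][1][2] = -33.0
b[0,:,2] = [-40.0, -33.0, -30.0]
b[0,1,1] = 11.0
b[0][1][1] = 11.0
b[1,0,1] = -52.0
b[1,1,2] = 44.0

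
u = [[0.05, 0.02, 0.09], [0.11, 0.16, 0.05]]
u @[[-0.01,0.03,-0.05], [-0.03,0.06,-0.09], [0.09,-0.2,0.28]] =[[0.01, -0.02, 0.02], [-0.00, 0.0, -0.01]]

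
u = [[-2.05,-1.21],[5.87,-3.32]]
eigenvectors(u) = [[(0.1+0.4j), (0.1-0.4j)], [0.91+0.00j, (0.91-0j)]]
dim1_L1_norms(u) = [3.26, 9.19]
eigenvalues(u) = [(-2.68+2.59j), (-2.68-2.59j)]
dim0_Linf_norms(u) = [5.87, 3.32]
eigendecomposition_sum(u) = [[(-1.02+1.62j), (-0.6-0.63j)], [(2.94+3.04j), -1.66+0.96j]] + [[(-1.02-1.62j),  -0.60+0.63j], [2.94-3.04j,  -1.66-0.96j]]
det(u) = 13.91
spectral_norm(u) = 6.86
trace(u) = -5.37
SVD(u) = [[-0.19, 0.98], [0.98, 0.19]] @ diag([6.858044116571505, 2.0280855246164964]) @ [[0.9,-0.44], [-0.44,-0.9]]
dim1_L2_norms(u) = [2.38, 6.74]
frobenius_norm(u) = 7.15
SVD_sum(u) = [[-1.17, 0.58], [6.04, -2.97]] + [[-0.88, -1.79],  [-0.17, -0.35]]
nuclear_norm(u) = 8.89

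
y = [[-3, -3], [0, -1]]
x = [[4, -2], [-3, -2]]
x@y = [[-12, -10], [9, 11]]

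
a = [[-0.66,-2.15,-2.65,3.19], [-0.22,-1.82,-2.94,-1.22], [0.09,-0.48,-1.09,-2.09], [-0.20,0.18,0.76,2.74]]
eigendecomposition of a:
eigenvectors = [[-0.79,-0.84,-0.94,-0.62], [-0.59,-0.04,0.32,-0.61], [-0.12,0.30,-0.1,0.48], [0.01,-0.45,-0.06,-0.14]]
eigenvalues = [-2.71, 1.88, -0.01, 0.0]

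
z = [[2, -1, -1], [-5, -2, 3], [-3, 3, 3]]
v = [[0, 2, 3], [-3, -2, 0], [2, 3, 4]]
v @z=[[-19, 5, 15], [4, 7, -3], [-23, 4, 19]]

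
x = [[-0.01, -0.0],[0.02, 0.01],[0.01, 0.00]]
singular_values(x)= [0.03, 0.01]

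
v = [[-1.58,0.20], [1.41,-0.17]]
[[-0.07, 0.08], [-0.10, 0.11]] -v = [[1.51, -0.12], [-1.51, 0.28]]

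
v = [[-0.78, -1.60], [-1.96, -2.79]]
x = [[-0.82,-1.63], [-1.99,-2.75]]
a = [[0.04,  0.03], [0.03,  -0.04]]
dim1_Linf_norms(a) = [0.04, 0.04]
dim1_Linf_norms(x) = [1.63, 2.75]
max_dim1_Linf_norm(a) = 0.04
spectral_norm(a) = 0.05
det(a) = -0.00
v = a + x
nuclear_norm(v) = 4.09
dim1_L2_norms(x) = [1.82, 3.39]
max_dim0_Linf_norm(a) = 0.04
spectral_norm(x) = 3.85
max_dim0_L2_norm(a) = 0.05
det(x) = -0.99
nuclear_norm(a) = 0.10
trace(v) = -3.57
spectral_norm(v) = 3.84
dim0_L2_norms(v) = [2.11, 3.22]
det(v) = -0.96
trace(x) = -3.57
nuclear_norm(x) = 4.10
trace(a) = 0.00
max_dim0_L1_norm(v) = 4.39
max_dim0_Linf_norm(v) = 2.79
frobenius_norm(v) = 3.85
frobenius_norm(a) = 0.07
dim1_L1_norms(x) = [2.45, 4.74]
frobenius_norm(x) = 3.85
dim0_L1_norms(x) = [2.81, 4.38]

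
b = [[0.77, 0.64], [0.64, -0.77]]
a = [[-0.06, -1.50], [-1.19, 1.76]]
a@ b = [[-1.01,  1.12], [0.21,  -2.12]]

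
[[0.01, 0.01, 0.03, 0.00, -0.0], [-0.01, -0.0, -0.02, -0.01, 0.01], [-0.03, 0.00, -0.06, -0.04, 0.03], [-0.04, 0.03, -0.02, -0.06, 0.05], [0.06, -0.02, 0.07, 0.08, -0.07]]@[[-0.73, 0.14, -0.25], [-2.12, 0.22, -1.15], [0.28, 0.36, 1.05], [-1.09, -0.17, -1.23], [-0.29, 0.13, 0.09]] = [[-0.02, 0.01, 0.02], [0.01, -0.01, -0.01], [0.04, -0.02, -0.0], [0.01, 0.01, 0.03], [-0.05, 0.01, -0.02]]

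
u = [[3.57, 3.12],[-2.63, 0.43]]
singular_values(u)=[5.09, 1.91]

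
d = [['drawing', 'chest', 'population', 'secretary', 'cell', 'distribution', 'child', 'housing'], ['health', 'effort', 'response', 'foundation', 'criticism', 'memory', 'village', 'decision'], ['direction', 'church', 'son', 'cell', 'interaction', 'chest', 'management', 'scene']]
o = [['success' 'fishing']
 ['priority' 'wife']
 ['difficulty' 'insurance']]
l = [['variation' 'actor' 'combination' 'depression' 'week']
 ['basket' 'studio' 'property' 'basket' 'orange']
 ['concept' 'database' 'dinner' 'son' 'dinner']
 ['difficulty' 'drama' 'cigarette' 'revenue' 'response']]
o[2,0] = 'difficulty'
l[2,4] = 'dinner'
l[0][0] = 'variation'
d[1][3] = 'foundation'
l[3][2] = 'cigarette'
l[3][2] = 'cigarette'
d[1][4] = 'criticism'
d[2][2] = 'son'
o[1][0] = 'priority'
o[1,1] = 'wife'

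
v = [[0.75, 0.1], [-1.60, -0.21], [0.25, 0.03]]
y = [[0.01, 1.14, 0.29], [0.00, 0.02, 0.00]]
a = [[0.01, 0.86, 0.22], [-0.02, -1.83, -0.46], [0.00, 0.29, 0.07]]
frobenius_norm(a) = 2.11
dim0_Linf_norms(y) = [0.01, 1.14, 0.29]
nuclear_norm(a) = 2.11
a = v @ y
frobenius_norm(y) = 1.18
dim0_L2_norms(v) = [1.78, 0.23]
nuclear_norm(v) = 1.80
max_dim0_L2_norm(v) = 1.78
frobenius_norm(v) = 1.80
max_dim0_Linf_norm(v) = 1.6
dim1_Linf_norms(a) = [0.86, 1.83, 0.29]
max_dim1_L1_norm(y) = 1.44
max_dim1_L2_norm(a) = 1.89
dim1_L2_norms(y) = [1.18, 0.02]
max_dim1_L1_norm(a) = 2.31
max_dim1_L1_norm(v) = 1.81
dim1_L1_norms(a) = [1.09, 2.31, 0.36]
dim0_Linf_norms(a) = [0.02, 1.83, 0.46]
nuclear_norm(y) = 1.18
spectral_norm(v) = 1.80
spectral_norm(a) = 2.11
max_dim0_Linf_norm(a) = 1.83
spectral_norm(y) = 1.18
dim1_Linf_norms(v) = [0.75, 1.6, 0.25]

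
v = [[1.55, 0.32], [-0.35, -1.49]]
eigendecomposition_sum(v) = [[1.53, 0.16],[-0.18, -0.02]] + [[0.02, 0.16],  [-0.17, -1.47]]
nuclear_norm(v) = 3.04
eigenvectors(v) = [[0.99, -0.11],[-0.12, 0.99]]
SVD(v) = [[-0.73,0.68], [0.68,0.73]] @ diag([1.856414612532869, 1.1837334101791832]) @ [[-0.74,-0.67], [0.67,-0.74]]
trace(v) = 0.06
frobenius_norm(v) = 2.20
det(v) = -2.20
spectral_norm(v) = 1.86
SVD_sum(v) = [[1.01, 0.92],[-0.93, -0.85]] + [[0.54, -0.6], [0.58, -0.64]]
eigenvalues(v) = [1.51, -1.45]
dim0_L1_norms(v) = [1.9, 1.81]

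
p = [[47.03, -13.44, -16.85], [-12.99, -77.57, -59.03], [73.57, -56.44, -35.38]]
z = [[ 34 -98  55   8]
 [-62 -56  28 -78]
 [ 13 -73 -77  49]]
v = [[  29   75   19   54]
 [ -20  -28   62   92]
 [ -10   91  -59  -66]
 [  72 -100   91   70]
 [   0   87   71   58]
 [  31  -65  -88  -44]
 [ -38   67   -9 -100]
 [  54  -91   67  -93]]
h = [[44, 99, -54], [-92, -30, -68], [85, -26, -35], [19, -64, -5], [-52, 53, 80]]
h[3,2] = -5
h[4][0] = -52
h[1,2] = -68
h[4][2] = 80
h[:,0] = [44, -92, 85, 19, -52]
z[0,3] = 8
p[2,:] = [73.57, -56.44, -35.38]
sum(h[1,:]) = -190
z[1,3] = -78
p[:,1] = [-13.44, -77.57, -56.44]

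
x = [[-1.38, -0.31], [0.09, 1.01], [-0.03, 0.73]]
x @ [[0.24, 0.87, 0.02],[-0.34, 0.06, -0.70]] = [[-0.23, -1.22, 0.19], [-0.32, 0.14, -0.71], [-0.26, 0.02, -0.51]]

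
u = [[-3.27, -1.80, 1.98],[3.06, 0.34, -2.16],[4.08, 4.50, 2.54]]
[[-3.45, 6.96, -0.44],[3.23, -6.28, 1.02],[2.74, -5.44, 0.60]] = u @[[0.80, -1.44, 0.56], [0.08, -0.36, -0.51], [-0.35, 0.81, 0.24]]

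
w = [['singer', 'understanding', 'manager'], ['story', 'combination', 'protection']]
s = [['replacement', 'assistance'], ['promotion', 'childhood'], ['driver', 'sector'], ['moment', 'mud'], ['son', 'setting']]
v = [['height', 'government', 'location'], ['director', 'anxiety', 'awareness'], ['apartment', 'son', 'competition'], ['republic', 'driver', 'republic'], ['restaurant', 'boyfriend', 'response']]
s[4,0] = 'son'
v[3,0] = 'republic'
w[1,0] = 'story'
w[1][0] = 'story'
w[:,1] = ['understanding', 'combination']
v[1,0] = 'director'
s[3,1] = 'mud'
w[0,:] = ['singer', 'understanding', 'manager']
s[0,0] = 'replacement'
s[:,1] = ['assistance', 'childhood', 'sector', 'mud', 'setting']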